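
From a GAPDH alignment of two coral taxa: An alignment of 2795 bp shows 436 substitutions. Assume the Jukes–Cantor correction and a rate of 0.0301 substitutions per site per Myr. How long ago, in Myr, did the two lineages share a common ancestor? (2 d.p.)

2.91

p = 436/2795 ≈ 0.155993.
d = −(3/4) ln(1 − 4p/3) = −0.75 ln(1 − 0.207991) = −0.75 ln(0.792009)
  = −0.75 × (-0.233183) = 0.174887 substitutions/site.
Under a molecular clock d = 2μt, so t = d/(2μ) = 0.174887 / (2 × 0.0301) = 2.91 Myr.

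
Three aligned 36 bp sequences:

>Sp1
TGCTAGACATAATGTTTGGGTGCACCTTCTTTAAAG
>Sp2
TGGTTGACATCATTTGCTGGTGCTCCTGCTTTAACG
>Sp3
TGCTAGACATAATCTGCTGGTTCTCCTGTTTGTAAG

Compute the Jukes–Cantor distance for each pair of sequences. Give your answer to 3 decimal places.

Sp1–Sp2: 10/36 sites differ → p ≈ 0.277778, d = −0.75 ln(1 − 0.370371) = 0.346968 ≈ 0.347.
Sp1–Sp3: 10/36 sites differ → p ≈ 0.277778, d = −0.75 ln(1 − 0.370371) = 0.346968 ≈ 0.347.
Sp2–Sp3: 9/36 sites differ → p = 0.25, d = −0.75 ln(1 − 0.333333) = 0.304098 ≈ 0.304.

d(Sp1,Sp2) = 0.347, d(Sp1,Sp3) = 0.347, d(Sp2,Sp3) = 0.304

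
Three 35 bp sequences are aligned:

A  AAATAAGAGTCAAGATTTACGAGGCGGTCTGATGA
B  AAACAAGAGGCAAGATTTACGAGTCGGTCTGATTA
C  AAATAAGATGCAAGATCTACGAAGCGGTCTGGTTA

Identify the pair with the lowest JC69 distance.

A and B

A–B: 4/35 differ, p = 0.114, d = 0.124.
A–C: 6/35 differ, p = 0.171, d = 0.195.
B–C: 6/35 differ, p = 0.171, d = 0.195.
The smallest distance is between A and B.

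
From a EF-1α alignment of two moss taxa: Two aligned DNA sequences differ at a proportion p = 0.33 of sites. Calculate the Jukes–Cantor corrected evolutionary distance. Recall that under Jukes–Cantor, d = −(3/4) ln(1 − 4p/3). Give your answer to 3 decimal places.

d = −(3/4) ln(1 − 4p/3) = −0.75 ln(1 − 0.44) = −0.75 ln(0.56)
  = −0.75 × (-0.579818) = 0.434864 substitutions/site.

0.435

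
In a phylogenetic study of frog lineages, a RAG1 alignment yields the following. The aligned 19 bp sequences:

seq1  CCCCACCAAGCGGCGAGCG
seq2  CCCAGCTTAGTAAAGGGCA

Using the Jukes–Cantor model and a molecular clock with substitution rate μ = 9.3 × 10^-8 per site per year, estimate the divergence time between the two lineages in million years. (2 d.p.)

4.88

The sequences differ at 10 of 19 sites (4, 5, 7, 8, 11, 12, 13, 14, 16, 19), so p = 10/19 ≈ 0.526316.
d = −(3/4) ln(1 − 4p/3) = −0.75 ln(1 − 0.701755) = −0.75 ln(0.298245)
  = −0.75 × (-1.209840) = 0.907380 substitutions/site.
Under a molecular clock d = 2μt, so t = d/(2μ) = 0.907380 / (2 × 9.3 × 10^-8) = 4.88 million years.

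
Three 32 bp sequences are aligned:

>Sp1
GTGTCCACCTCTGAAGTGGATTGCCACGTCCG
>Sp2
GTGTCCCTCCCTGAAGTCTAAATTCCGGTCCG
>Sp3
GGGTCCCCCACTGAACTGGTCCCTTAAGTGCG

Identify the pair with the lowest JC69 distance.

Sp1 and Sp2

Sp1–Sp2: 11/32 differ, p = 0.344, d = 0.460.
Sp1–Sp3: 12/32 differ, p = 0.375, d = 0.520.
Sp2–Sp3: 14/32 differ, p = 0.438, d = 0.657.
The smallest distance is between Sp1 and Sp2.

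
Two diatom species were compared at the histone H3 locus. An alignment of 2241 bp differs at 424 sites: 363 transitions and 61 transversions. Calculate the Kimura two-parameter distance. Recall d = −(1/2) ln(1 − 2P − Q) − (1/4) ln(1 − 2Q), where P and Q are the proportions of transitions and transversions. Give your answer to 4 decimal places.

P = 363/2241 ≈ 0.161981 and Q = 61/2241 ≈ 0.02722.
Under the Kimura two-parameter model, d = −½ ln(1 − 2P − Q) − ¼ ln(1 − 2Q).
1 − 2P − Q = 0.648818, giving −½ ln(0.648818) = 0.216302.
1 − 2Q = 0.94556, giving −¼ ln(0.94556) = 0.013994.
d = 0.216302 + 0.013994 = 0.230296.

0.2303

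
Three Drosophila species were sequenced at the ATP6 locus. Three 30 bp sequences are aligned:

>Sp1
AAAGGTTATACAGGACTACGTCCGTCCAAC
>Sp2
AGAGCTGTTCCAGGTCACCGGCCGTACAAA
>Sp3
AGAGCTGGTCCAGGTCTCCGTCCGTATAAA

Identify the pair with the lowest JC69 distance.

Sp2 and Sp3

Sp1–Sp2: 11/30 differ, p = 0.367, d = 0.503.
Sp1–Sp3: 10/30 differ, p = 0.333, d = 0.441.
Sp2–Sp3: 4/30 differ, p = 0.133, d = 0.147.
The smallest distance is between Sp2 and Sp3.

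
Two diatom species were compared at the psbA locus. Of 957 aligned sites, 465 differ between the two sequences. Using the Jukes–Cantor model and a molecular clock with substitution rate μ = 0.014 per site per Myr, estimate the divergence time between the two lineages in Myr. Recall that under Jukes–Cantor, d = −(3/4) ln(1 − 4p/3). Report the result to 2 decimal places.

27.96

p = 465/957 ≈ 0.485893.
d = −(3/4) ln(1 − 4p/3) = −0.75 ln(1 − 0.647857) = −0.75 ln(0.352143)
  = −0.75 × (-1.043718) = 0.782789 substitutions/site.
Under a molecular clock d = 2μt, so t = d/(2μ) = 0.782789 / (2 × 0.014) = 27.96 Myr.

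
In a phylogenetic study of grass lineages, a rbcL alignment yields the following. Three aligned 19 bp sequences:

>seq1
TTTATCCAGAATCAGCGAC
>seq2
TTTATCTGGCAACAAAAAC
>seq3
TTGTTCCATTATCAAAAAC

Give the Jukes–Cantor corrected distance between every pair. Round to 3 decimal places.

seq1–seq2: 7/19 sites differ → p ≈ 0.368421, d = −0.75 ln(1 − 0.491228) = 0.506816 ≈ 0.507.
seq1–seq3: 7/19 sites differ → p ≈ 0.368421, d = −0.75 ln(1 − 0.491228) = 0.506816 ≈ 0.507.
seq2–seq3: 7/19 sites differ → p ≈ 0.368421, d = −0.75 ln(1 − 0.491228) = 0.506816 ≈ 0.507.

d(seq1,seq2) = 0.507, d(seq1,seq3) = 0.507, d(seq2,seq3) = 0.507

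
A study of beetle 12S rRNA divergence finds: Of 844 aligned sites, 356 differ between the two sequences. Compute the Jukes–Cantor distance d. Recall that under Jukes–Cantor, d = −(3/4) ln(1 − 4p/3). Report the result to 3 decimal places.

p = 356/844 ≈ 0.421801.
d = −(3/4) ln(1 − 4p/3) = −0.75 ln(1 − 0.562401) = −0.75 ln(0.437599)
  = −0.75 × (-0.826452) = 0.619839 substitutions/site.

0.620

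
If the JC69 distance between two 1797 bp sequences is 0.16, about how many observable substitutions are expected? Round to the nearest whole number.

259

Invert JC69: p = (3/4)(1 − e^(−4d/3)) = 0.75 × (1 − e^(-0.213333)) = 0.75 × (1 − 0.807887) = 0.144085.
Expected differing sites = pL ≈ 0.144085 × 1797 = 258.920745 ≈ 259.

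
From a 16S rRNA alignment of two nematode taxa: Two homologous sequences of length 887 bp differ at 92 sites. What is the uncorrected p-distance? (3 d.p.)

p = 92/887 = 0.103720… ≈ 0.104 (to 3 d.p.).

0.104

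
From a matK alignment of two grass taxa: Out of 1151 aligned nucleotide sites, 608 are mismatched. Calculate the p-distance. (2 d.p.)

0.53

p = 608/1151 = 0.528236… ≈ 0.53 (to 2 d.p.).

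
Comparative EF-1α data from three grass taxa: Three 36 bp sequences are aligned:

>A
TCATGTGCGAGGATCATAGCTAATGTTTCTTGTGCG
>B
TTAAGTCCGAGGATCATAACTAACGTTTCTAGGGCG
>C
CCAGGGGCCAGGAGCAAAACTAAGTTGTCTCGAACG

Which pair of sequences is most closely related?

A–B: 7/36 differ, p = 0.194, d = 0.225.
A–C: 13/36 differ, p = 0.361, d = 0.493.
B–C: 14/36 differ, p = 0.389, d = 0.548.
The smallest distance is between A and B.

A and B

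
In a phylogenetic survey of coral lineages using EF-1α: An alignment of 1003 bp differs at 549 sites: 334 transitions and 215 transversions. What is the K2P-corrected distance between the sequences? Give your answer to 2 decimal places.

1.20

P = 334/1003 ≈ 0.333001 and Q = 215/1003 ≈ 0.214357.
Under the Kimura two-parameter model, d = −½ ln(1 − 2P − Q) − ¼ ln(1 − 2Q).
1 − 2P − Q = 0.119641, giving −½ ln(0.119641) = 1.061630.
1 − 2Q = 0.571286, giving −¼ ln(0.571286) = 0.139966.
d = 1.061630 + 0.139966 = 1.201596.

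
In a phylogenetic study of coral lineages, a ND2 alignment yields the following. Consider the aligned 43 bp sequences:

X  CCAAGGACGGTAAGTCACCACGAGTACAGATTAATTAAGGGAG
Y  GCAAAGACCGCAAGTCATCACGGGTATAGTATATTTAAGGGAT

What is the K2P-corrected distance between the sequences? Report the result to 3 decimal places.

Of 43 sites, 5 differences are transitions and 6 are transversions, so P = 5/43 ≈ 0.116279 and Q = 6/43 ≈ 0.139535.
Under the Kimura two-parameter model, d = −½ ln(1 − 2P − Q) − ¼ ln(1 − 2Q).
1 − 2P − Q = 0.627907, giving −½ ln(0.627907) = 0.232682.
1 − 2Q = 0.72093, giving −¼ ln(0.72093) = 0.081803.
d = 0.232682 + 0.081803 = 0.314485.

0.314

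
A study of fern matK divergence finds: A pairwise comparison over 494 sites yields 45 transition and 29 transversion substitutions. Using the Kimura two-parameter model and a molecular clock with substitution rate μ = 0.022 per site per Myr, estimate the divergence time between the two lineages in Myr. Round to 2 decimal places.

P = 45/494 ≈ 0.091093 and Q = 29/494 ≈ 0.058704.
Under the Kimura two-parameter model, d = −½ ln(1 − 2P − Q) − ¼ ln(1 − 2Q).
1 − 2P − Q = 0.75911, giving −½ ln(0.75911) = 0.137804.
1 − 2Q = 0.882592, giving −¼ ln(0.882592) = 0.031223.
d = 0.137804 + 0.031223 = 0.169027.
Under a molecular clock d = 2μt, so t = d/(2μ) = 0.169027 / (2 × 0.022) = 3.84 Myr.

3.84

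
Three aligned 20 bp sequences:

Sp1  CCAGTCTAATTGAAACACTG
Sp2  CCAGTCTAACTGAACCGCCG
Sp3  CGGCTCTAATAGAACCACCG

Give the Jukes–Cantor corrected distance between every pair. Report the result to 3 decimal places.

Sp1–Sp2: 4/20 sites differ → p = 0.2, d = −0.75 ln(1 − 0.266667) = 0.232617 ≈ 0.233.
Sp1–Sp3: 6/20 sites differ → p = 0.3, d = −0.75 ln(1 − 0.4) = 0.383119 ≈ 0.383.
Sp2–Sp3: 6/20 sites differ → p = 0.3, d = −0.75 ln(1 − 0.4) = 0.383119 ≈ 0.383.

d(Sp1,Sp2) = 0.233, d(Sp1,Sp3) = 0.383, d(Sp2,Sp3) = 0.383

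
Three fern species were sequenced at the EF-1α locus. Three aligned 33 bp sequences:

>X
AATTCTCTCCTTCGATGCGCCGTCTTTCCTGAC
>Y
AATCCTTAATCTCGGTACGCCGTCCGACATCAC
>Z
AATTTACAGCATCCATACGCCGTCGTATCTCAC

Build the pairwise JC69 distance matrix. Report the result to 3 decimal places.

X–Y: 13/33 sites differ → p ≈ 0.393939, d = −0.75 ln(1 − 0.525252) = 0.558728 ≈ 0.559.
X–Z: 11/33 sites differ → p ≈ 0.333333, d = −0.75 ln(1 − 0.444444) = 0.440839 ≈ 0.441.
Y–Z: 13/33 sites differ → p ≈ 0.393939, d = −0.75 ln(1 − 0.525252) = 0.558728 ≈ 0.559.

d(X,Y) = 0.559, d(X,Z) = 0.441, d(Y,Z) = 0.559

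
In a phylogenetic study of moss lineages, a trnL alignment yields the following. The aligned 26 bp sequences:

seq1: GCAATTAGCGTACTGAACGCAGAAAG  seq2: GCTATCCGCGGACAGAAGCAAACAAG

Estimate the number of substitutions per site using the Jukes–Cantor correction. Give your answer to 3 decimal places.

0.539

The sequences differ at 10 of 26 sites (3, 6, 7, 11, 14, 18, 19, 20, 22, 23), so p = 10/26 ≈ 0.384615.
d = −(3/4) ln(1 − 4p/3) = −0.75 ln(1 − 0.51282) = −0.75 ln(0.48718)
  = −0.75 × (-0.719122) = 0.539342 substitutions/site.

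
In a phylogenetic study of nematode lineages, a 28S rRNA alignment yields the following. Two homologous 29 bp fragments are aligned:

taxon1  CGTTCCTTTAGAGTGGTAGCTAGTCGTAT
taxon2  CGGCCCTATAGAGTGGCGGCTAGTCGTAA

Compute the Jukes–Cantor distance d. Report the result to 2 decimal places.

The sequences differ at 6 of 29 sites (3, 4, 8, 17, 18, 29), so p = 6/29 ≈ 0.206897.
d = −(3/4) ln(1 − 4p/3) = −0.75 ln(1 − 0.275863) = −0.75 ln(0.724137)
  = −0.75 × (-0.322775) = 0.242081 substitutions/site.

0.24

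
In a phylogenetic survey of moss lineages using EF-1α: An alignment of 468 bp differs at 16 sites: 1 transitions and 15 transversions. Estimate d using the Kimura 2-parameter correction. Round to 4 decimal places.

0.0351

P = 1/468 ≈ 0.002137 and Q = 15/468 ≈ 0.032051.
Under the Kimura two-parameter model, d = −½ ln(1 − 2P − Q) − ¼ ln(1 − 2Q).
1 − 2P − Q = 0.963675, giving −½ ln(0.963675) = 0.018501.
1 − 2Q = 0.935898, giving −¼ ln(0.935898) = 0.016562.
d = 0.018501 + 0.016562 = 0.035063.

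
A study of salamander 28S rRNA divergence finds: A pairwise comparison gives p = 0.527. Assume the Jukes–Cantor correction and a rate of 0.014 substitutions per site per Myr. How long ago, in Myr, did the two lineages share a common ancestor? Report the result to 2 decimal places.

32.49

d = −(3/4) ln(1 − 4p/3) = −0.75 ln(1 − 0.702667) = −0.75 ln(0.297333)
  = −0.75 × (-1.212903) = 0.909677 substitutions/site.
Under a molecular clock d = 2μt, so t = d/(2μ) = 0.909677 / (2 × 0.014) = 32.49 Myr.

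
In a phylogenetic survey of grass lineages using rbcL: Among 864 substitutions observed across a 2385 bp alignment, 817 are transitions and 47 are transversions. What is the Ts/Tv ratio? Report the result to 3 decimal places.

17.383

R = 817/47 = 17.382978… ≈ 17.383 (to 3 d.p.).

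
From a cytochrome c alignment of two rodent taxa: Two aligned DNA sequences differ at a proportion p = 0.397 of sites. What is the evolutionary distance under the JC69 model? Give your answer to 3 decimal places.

0.565

d = −(3/4) ln(1 − 4p/3) = −0.75 ln(1 − 0.529333) = −0.75 ln(0.470667)
  = −0.75 × (-0.753604) = 0.565203 substitutions/site.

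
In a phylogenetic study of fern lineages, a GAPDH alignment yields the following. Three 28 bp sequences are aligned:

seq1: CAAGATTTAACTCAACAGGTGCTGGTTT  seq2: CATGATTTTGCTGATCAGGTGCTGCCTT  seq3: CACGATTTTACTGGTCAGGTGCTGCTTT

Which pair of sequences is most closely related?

seq2 and seq3

seq1–seq2: 7/28 differ, p = 0.250, d = 0.304.
seq1–seq3: 6/28 differ, p = 0.214, d = 0.252.
seq2–seq3: 4/28 differ, p = 0.143, d = 0.158.
The smallest distance is between seq2 and seq3.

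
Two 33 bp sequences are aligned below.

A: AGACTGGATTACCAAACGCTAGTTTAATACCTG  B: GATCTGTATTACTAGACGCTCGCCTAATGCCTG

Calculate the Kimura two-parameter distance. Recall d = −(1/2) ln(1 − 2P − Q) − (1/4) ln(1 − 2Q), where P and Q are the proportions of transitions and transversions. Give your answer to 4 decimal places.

0.4121

Of 33 sites, 7 differences are transitions and 3 are transversions, so P = 7/33 ≈ 0.212121 and Q = 3/33 ≈ 0.090909.
Under the Kimura two-parameter model, d = −½ ln(1 − 2P − Q) − ¼ ln(1 − 2Q).
1 − 2P − Q = 0.484849, giving −½ ln(0.484849) = 0.361959.
1 − 2Q = 0.818182, giving −¼ ln(0.818182) = 0.050168.
d = 0.361959 + 0.050168 = 0.412127.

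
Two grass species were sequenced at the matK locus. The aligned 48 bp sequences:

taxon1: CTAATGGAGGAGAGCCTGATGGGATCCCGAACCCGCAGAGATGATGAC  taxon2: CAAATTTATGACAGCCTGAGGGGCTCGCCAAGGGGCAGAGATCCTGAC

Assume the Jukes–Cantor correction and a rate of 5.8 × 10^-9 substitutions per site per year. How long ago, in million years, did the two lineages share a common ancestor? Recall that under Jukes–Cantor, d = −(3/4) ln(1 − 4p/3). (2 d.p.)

The sequences differ at 14 of 48 sites, so p = 14/48 ≈ 0.291667.
d = −(3/4) ln(1 − 4p/3) = −0.75 ln(1 − 0.388889) = −0.75 ln(0.611111)
  = −0.75 × (-0.492477) = 0.369358 substitutions/site.
Under a molecular clock d = 2μt, so t = d/(2μ) = 0.369358 / (2 × 5.8 × 10^-9) = 31.84 million years.

31.84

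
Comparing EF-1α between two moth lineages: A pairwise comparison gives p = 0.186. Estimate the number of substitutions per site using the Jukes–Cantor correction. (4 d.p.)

d = −(3/4) ln(1 − 4p/3) = −0.75 ln(1 − 0.248) = −0.75 ln(0.752)
  = −0.75 × (-0.285019) = 0.213764 substitutions/site.

0.2138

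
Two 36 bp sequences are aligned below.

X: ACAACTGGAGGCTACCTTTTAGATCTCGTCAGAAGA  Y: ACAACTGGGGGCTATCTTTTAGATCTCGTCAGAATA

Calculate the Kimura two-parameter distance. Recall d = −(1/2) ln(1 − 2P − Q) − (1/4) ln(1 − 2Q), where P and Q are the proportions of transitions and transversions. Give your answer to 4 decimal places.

0.0891

Of 36 sites, 2 differences are transitions and 1 are transversions, so P = 2/36 ≈ 0.055556 and Q = 1/36 ≈ 0.027778.
Under the Kimura two-parameter model, d = −½ ln(1 − 2P − Q) − ¼ ln(1 − 2Q).
1 − 2P − Q = 0.86111, giving −½ ln(0.86111) = 0.074767.
1 − 2Q = 0.944444, giving −¼ ln(0.944444) = 0.014290.
d = 0.074767 + 0.014290 = 0.089057.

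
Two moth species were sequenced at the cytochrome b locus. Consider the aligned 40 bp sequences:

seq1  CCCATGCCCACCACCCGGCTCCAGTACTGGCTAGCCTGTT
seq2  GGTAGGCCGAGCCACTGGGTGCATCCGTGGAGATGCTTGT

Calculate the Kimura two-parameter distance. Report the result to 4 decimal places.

Of 40 sites, 3 differences are transitions and 18 are transversions, so P = 3/40 = 0.075 and Q = 18/40 = 0.45.
Under the Kimura two-parameter model, d = −½ ln(1 − 2P − Q) − ¼ ln(1 − 2Q).
1 − 2P − Q = 0.4, giving −½ ln(0.4) = 0.458145.
1 − 2Q = 0.1, giving −¼ ln(0.1) = 0.575646.
d = 0.458145 + 0.575646 = 1.033791.

1.0338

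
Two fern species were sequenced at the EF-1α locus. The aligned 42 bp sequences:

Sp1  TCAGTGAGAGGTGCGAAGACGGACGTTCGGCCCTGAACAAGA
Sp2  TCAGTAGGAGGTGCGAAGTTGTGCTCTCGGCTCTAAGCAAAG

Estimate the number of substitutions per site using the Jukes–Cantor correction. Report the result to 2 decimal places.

0.40

The sequences differ at 13 of 42 sites, so p = 13/42 ≈ 0.309524.
d = −(3/4) ln(1 − 4p/3) = −0.75 ln(1 − 0.412699) = −0.75 ln(0.587301)
  = −0.75 × (-0.532218) = 0.399164 substitutions/site.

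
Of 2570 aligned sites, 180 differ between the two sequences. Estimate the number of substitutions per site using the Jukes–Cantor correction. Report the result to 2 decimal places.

0.07

p = 180/2570 ≈ 0.070039.
d = −(3/4) ln(1 − 4p/3) = −0.75 ln(1 − 0.093385) = −0.75 ln(0.906615)
  = −0.75 × (-0.098037) = 0.073528 substitutions/site.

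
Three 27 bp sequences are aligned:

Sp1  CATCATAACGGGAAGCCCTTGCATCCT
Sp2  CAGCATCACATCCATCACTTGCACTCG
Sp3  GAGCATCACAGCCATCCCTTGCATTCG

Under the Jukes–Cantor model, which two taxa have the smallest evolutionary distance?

Sp1–Sp2: 11/27 differ, p = 0.407, d = 0.588.
Sp1–Sp3: 9/27 differ, p = 0.333, d = 0.441.
Sp2–Sp3: 4/27 differ, p = 0.148, d = 0.165.
The smallest distance is between Sp2 and Sp3.

Sp2 and Sp3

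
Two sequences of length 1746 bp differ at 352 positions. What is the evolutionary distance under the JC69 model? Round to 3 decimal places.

p = 352/1746 ≈ 0.201604.
d = −(3/4) ln(1 − 4p/3) = −0.75 ln(1 − 0.268805) = −0.75 ln(0.731195)
  = −0.75 × (-0.313075) = 0.234806 substitutions/site.

0.235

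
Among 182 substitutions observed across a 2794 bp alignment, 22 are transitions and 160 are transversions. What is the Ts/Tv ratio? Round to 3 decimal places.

R = 22/160 = 0.1375 ≈ 0.138 (to 3 d.p.).

0.138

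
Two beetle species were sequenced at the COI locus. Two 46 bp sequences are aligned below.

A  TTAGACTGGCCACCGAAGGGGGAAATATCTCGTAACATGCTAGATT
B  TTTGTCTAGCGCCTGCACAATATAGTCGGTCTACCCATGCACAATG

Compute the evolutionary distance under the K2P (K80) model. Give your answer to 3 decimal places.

0.976

Of 46 sites, 7 differences are transitions and 18 are transversions, so P = 7/46 ≈ 0.152174 and Q = 18/46 ≈ 0.391304.
Under the Kimura two-parameter model, d = −½ ln(1 − 2P − Q) − ¼ ln(1 − 2Q).
1 − 2P − Q = 0.304348, giving −½ ln(0.304348) = 0.594792.
1 − 2Q = 0.217392, giving −¼ ln(0.217392) = 0.381513.
d = 0.594792 + 0.381513 = 0.976305.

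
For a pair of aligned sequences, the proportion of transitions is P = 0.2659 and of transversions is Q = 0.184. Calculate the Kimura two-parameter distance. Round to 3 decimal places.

Under the Kimura two-parameter model, d = −½ ln(1 − 2P − Q) − ¼ ln(1 − 2Q).
1 − 2P − Q = 0.2842, giving −½ ln(0.2842) = 0.629039.
1 − 2Q = 0.632, giving −¼ ln(0.632) = 0.114716.
d = 0.629039 + 0.114716 = 0.743755.

0.744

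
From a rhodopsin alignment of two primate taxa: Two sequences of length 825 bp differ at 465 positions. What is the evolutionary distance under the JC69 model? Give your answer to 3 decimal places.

1.044

p = 465/825 ≈ 0.563636.
d = −(3/4) ln(1 − 4p/3) = −0.75 ln(1 − 0.751515) = −0.75 ln(0.248485)
  = −0.75 × (-1.392373) = 1.044280 substitutions/site.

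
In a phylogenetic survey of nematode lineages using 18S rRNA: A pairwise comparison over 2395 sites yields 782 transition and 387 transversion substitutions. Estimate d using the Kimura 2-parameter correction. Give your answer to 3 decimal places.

P = 782/2395 ≈ 0.326514 and Q = 387/2395 ≈ 0.161587.
Under the Kimura two-parameter model, d = −½ ln(1 − 2P − Q) − ¼ ln(1 − 2Q).
1 − 2P − Q = 0.185385, giving −½ ln(0.185385) = 0.842660.
1 − 2Q = 0.676826, giving −¼ ln(0.676826) = 0.097585.
d = 0.842660 + 0.097585 = 0.940245.

0.940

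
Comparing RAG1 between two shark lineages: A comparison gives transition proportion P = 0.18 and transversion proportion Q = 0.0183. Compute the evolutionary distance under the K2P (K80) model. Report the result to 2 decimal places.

Under the Kimura two-parameter model, d = −½ ln(1 − 2P − Q) − ¼ ln(1 − 2Q).
1 − 2P − Q = 0.6217, giving −½ ln(0.6217) = 0.237649.
1 − 2Q = 0.9634, giving −¼ ln(0.9634) = 0.009322.
d = 0.237649 + 0.009322 = 0.246971.

0.25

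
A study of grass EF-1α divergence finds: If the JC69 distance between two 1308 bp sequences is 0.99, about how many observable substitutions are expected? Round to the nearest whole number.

719

Invert JC69: p = (3/4)(1 − e^(−4d/3)) = 0.75 × (1 − e^(-1.32)) = 0.75 × (1 − 0.267135) = 0.549649.
Expected differing sites = pL ≈ 0.549649 × 1308 = 718.940892 ≈ 719.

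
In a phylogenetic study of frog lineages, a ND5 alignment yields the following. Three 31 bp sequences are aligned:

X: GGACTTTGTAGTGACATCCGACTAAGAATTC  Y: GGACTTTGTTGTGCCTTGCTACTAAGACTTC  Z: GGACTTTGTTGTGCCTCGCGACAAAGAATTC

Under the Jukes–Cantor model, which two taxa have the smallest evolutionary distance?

Y and Z

X–Y: 6/31 differ, p = 0.194, d = 0.224.
X–Z: 6/31 differ, p = 0.194, d = 0.224.
Y–Z: 4/31 differ, p = 0.129, d = 0.142.
The smallest distance is between Y and Z.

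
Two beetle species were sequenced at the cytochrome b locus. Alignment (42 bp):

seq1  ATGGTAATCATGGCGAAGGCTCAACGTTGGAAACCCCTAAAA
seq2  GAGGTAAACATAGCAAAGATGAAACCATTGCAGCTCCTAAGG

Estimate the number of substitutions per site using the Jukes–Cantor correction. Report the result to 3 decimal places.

The sequences differ at 17 of 42 sites, so p = 17/42 ≈ 0.404762.
d = −(3/4) ln(1 − 4p/3) = −0.75 ln(1 − 0.539683) = −0.75 ln(0.460317)
  = −0.75 × (-0.775840) = 0.581880 substitutions/site.

0.582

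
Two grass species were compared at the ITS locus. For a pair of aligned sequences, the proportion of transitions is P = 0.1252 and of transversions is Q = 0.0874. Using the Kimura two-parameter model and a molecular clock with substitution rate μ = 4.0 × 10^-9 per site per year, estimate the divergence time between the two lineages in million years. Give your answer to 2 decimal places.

31.77

Under the Kimura two-parameter model, d = −½ ln(1 − 2P − Q) − ¼ ln(1 − 2Q).
1 − 2P − Q = 0.6622, giving −½ ln(0.6622) = 0.206094.
1 − 2Q = 0.8252, giving −¼ ln(0.8252) = 0.048032.
d = 0.206094 + 0.048032 = 0.254126.
Under a molecular clock d = 2μt, so t = d/(2μ) = 0.254126 / (2 × 4.0 × 10^-9) = 31.77 million years.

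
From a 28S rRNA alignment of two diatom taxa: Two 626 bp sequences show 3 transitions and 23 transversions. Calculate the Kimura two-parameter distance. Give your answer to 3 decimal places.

P = 3/626 ≈ 0.004792 and Q = 23/626 ≈ 0.036741.
Under the Kimura two-parameter model, d = −½ ln(1 − 2P − Q) − ¼ ln(1 − 2Q).
1 − 2P − Q = 0.953675, giving −½ ln(0.953675) = 0.023716.
1 − 2Q = 0.926518, giving −¼ ln(0.926518) = 0.019080.
d = 0.023716 + 0.019080 = 0.042796.

0.043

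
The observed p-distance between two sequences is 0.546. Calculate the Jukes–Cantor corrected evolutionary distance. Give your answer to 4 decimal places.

0.9765

d = −(3/4) ln(1 − 4p/3) = −0.75 ln(1 − 0.728) = −0.75 ln(0.272)
  = −0.75 × (-1.301953) = 0.976465 substitutions/site.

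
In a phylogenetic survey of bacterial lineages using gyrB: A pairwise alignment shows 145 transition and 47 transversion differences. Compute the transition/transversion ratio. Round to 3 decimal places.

3.085

R = 145/47 = 3.085106… ≈ 3.085 (to 3 d.p.).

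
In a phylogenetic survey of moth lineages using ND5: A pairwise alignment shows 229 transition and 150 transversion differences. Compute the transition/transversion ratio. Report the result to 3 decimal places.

R = 229/150 = 1.526666… ≈ 1.527 (to 3 d.p.).

1.527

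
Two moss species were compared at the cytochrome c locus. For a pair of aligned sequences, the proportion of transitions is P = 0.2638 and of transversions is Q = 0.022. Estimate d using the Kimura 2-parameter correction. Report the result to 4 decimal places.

Under the Kimura two-parameter model, d = −½ ln(1 − 2P − Q) − ¼ ln(1 − 2Q).
1 − 2P − Q = 0.4504, giving −½ ln(0.4504) = 0.398810.
1 − 2Q = 0.956, giving −¼ ln(0.956) = 0.011249.
d = 0.398810 + 0.011249 = 0.410059.

0.4101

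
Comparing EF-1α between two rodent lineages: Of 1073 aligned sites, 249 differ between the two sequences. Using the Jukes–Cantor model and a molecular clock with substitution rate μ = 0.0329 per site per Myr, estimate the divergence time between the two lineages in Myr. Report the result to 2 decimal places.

4.22

p = 249/1073 ≈ 0.23206.
d = −(3/4) ln(1 − 4p/3) = −0.75 ln(1 − 0.309413) = −0.75 ln(0.690587)
  = −0.75 × (-0.370213) = 0.277660 substitutions/site.
Under a molecular clock d = 2μt, so t = d/(2μ) = 0.277660 / (2 × 0.0329) = 4.22 Myr.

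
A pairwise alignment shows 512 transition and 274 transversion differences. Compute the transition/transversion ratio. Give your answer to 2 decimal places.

1.87

R = 512/274 = 1.868613… ≈ 1.87 (to 2 d.p.).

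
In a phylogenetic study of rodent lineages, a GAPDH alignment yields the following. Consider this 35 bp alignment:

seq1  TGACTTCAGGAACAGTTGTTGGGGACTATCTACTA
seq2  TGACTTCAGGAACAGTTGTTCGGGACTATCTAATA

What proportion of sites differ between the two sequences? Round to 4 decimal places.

The sequences differ at 2 of 35 positions (sites 21, 33).
p = 2/35 = 0.057142… ≈ 0.0571 (to 4 d.p.).

0.0571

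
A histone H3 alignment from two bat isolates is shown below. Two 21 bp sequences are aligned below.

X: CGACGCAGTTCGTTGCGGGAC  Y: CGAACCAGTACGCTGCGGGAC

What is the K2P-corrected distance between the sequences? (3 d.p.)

0.220

Of 21 sites, 1 differences are transitions and 3 are transversions, so P = 1/21 ≈ 0.047619 and Q = 3/21 ≈ 0.142857.
Under the Kimura two-parameter model, d = −½ ln(1 − 2P − Q) − ¼ ln(1 − 2Q).
1 − 2P − Q = 0.761905, giving −½ ln(0.761905) = 0.135967.
1 − 2Q = 0.714286, giving −¼ ln(0.714286) = 0.084118.
d = 0.135967 + 0.084118 = 0.220085.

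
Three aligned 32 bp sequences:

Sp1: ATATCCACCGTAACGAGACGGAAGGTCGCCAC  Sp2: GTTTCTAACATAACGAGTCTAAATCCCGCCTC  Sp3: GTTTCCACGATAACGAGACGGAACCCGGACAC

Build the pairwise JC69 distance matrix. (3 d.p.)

d(Sp1,Sp2) = 0.520, d(Sp1,Sp3) = 0.353, d(Sp2,Sp3) = 0.404

Sp1–Sp2: 12/32 sites differ → p = 0.375, d = −0.75 ln(1 − 0.5) = 0.519860 ≈ 0.520.
Sp1–Sp3: 9/32 sites differ → p = 0.28125, d = −0.75 ln(1 − 0.375) = 0.352503 ≈ 0.353.
Sp2–Sp3: 10/32 sites differ → p = 0.3125, d = −0.75 ln(1 − 0.416667) = 0.404248 ≈ 0.404.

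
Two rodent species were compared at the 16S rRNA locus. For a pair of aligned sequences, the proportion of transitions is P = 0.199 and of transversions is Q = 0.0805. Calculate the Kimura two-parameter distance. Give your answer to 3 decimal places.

0.369

Under the Kimura two-parameter model, d = −½ ln(1 − 2P − Q) − ¼ ln(1 − 2Q).
1 − 2P − Q = 0.5215, giving −½ ln(0.5215) = 0.325523.
1 − 2Q = 0.839, giving −¼ ln(0.839) = 0.043886.
d = 0.325523 + 0.043886 = 0.369409.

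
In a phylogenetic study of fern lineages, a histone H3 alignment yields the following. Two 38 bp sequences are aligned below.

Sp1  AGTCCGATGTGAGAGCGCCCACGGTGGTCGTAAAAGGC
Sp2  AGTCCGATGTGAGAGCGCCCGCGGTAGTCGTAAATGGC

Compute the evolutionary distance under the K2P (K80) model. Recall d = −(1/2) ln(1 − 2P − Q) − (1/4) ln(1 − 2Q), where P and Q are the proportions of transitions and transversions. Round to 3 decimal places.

Of 38 sites, 2 differences are transitions and 1 are transversions, so P = 2/38 ≈ 0.052632 and Q = 1/38 ≈ 0.026316.
Under the Kimura two-parameter model, d = −½ ln(1 − 2P − Q) − ¼ ln(1 − 2Q).
1 − 2P − Q = 0.86842, giving −½ ln(0.86842) = 0.070540.
1 − 2Q = 0.947368, giving −¼ ln(0.947368) = 0.013517.
d = 0.070540 + 0.013517 = 0.084057.

0.084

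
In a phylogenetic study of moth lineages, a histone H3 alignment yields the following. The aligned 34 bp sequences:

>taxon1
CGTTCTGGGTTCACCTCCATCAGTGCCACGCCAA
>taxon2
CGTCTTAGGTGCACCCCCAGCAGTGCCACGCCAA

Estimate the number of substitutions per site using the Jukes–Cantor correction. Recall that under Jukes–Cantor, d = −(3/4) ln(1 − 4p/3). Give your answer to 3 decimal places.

The sequences differ at 6 of 34 sites (4, 5, 7, 11, 16, 20), so p = 6/34 ≈ 0.176471.
d = −(3/4) ln(1 − 4p/3) = −0.75 ln(1 − 0.235295) = −0.75 ln(0.764705)
  = −0.75 × (-0.268265) = 0.201199 substitutions/site.

0.201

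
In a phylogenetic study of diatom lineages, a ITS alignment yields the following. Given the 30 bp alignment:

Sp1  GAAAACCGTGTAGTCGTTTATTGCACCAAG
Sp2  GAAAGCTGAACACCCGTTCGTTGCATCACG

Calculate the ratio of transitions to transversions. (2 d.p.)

2.67

Transitions are A↔G and C↔T; transversions are all other mismatches.
Transitions: 8. Transversions: 3.
R = 8/3 = 2.666666… ≈ 2.67 (to 2 d.p.).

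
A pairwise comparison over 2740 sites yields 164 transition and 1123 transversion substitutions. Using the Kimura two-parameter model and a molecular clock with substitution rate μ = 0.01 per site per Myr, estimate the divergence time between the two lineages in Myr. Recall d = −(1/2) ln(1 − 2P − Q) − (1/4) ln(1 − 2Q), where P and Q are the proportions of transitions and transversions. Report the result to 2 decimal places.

P = 164/2740 ≈ 0.059854 and Q = 1123/2740 ≈ 0.409854.
Under the Kimura two-parameter model, d = −½ ln(1 − 2P − Q) − ¼ ln(1 − 2Q).
1 − 2P − Q = 0.470438, giving −½ ln(0.470438) = 0.377046.
1 − 2Q = 0.180292, giving −¼ ln(0.180292) = 0.428294.
d = 0.377046 + 0.428294 = 0.805340.
Under a molecular clock d = 2μt, so t = d/(2μ) = 0.805340 / (2 × 0.01) = 40.27 Myr.

40.27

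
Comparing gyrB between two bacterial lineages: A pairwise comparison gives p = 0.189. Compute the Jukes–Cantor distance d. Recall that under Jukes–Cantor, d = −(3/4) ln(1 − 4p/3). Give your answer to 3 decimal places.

d = −(3/4) ln(1 − 4p/3) = −0.75 ln(1 − 0.252) = −0.75 ln(0.748)
  = −0.75 × (-0.290352) = 0.217764 substitutions/site.

0.218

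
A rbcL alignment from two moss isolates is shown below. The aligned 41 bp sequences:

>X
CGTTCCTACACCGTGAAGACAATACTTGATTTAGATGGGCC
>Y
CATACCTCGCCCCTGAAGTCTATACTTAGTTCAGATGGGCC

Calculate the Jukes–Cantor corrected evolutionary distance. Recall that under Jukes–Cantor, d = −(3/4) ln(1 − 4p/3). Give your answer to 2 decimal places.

The sequences differ at 11 of 41 sites, so p = 11/41 ≈ 0.268293.
d = −(3/4) ln(1 − 4p/3) = −0.75 ln(1 − 0.357724) = −0.75 ln(0.642276)
  = −0.75 × (-0.442737) = 0.332053 substitutions/site.

0.33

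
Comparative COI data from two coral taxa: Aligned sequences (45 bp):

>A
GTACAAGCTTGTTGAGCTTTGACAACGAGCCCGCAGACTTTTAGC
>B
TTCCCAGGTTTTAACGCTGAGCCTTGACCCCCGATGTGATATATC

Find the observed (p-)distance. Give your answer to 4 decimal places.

The sequences differ at 24 of 45 positions.
p = 24/45 = 0.533333… ≈ 0.5333 (to 4 d.p.).

0.5333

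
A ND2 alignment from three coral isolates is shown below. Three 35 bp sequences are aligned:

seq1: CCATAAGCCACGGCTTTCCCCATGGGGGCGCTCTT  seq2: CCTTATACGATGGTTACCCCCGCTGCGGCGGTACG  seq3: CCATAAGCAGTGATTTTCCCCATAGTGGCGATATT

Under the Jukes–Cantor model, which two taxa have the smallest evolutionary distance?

seq1–seq2: 16/35 differ, p = 0.457, d = 0.705.
seq1–seq3: 9/35 differ, p = 0.257, d = 0.315.
seq2–seq3: 15/35 differ, p = 0.429, d = 0.635.
The smallest distance is between seq1 and seq3.

seq1 and seq3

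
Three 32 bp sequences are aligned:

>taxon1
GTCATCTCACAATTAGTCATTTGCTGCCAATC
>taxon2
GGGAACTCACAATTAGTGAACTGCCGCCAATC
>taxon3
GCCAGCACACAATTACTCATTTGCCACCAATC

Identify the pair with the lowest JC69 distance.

taxon1–taxon2: 7/32 differ, p = 0.219, d = 0.259.
taxon1–taxon3: 6/32 differ, p = 0.188, d = 0.216.
taxon2–taxon3: 9/32 differ, p = 0.281, d = 0.353.
The smallest distance is between taxon1 and taxon3.

taxon1 and taxon3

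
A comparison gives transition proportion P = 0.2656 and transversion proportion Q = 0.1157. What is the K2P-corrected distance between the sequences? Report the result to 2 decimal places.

Under the Kimura two-parameter model, d = −½ ln(1 − 2P − Q) − ¼ ln(1 − 2Q).
1 − 2P − Q = 0.3531, giving −½ ln(0.3531) = 0.520502.
1 − 2Q = 0.7686, giving −¼ ln(0.7686) = 0.065796.
d = 0.520502 + 0.065796 = 0.586298.

0.59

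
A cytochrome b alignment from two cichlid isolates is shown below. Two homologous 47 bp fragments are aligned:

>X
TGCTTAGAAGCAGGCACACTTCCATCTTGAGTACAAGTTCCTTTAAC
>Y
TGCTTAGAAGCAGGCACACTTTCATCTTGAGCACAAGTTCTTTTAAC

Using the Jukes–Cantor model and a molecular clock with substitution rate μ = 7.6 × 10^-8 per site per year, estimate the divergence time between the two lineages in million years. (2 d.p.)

The sequences differ at 3 of 47 sites (22, 32, 41), so p = 3/47 ≈ 0.06383.
d = −(3/4) ln(1 − 4p/3) = −0.75 ln(1 − 0.085107) = −0.75 ln(0.914893)
  = −0.75 × (-0.088948) = 0.066711 substitutions/site.
Under a molecular clock d = 2μt, so t = d/(2μ) = 0.066711 / (2 × 7.6 × 10^-8) = 0.44 million years.

0.44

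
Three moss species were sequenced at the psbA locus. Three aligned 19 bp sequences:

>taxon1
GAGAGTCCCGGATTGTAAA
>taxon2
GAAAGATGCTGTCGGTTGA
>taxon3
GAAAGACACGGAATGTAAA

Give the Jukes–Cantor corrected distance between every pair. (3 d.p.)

d(taxon1,taxon2) = 0.907, d(taxon1,taxon3) = 0.247, d(taxon2,taxon3) = 0.618

taxon1–taxon2: 10/19 sites differ → p ≈ 0.526316, d = −0.75 ln(1 − 0.701755) = 0.907380 ≈ 0.907.
taxon1–taxon3: 4/19 sites differ → p ≈ 0.210526, d = −0.75 ln(1 − 0.280701) = 0.247109 ≈ 0.247.
taxon2–taxon3: 8/19 sites differ → p ≈ 0.421053, d = −0.75 ln(1 − 0.561404) = 0.618132 ≈ 0.618.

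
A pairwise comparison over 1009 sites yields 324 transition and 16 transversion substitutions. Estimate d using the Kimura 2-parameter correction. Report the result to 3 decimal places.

0.545

P = 324/1009 ≈ 0.32111 and Q = 16/1009 ≈ 0.015857.
Under the Kimura two-parameter model, d = −½ ln(1 − 2P − Q) − ¼ ln(1 − 2Q).
1 − 2P − Q = 0.341923, giving −½ ln(0.341923) = 0.536585.
1 − 2Q = 0.968286, giving −¼ ln(0.968286) = 0.008057.
d = 0.536585 + 0.008057 = 0.544642.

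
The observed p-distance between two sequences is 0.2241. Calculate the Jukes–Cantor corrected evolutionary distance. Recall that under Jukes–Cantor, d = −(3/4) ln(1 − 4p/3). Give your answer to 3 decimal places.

d = −(3/4) ln(1 − 4p/3) = −0.75 ln(1 − 0.2988) = −0.75 ln(0.7012)
  = −0.75 × (-0.354962) = 0.266222 substitutions/site.

0.266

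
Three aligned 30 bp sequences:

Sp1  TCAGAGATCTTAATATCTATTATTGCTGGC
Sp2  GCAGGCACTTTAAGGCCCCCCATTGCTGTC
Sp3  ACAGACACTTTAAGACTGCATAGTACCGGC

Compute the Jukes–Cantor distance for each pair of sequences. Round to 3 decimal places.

Sp1–Sp2: 13/30 sites differ → p ≈ 0.433333, d = −0.75 ln(1 − 0.577777) = 0.646666 ≈ 0.647.
Sp1–Sp3: 13/30 sites differ → p ≈ 0.433333, d = −0.75 ln(1 − 0.577777) = 0.646666 ≈ 0.647.
Sp2–Sp3: 11/30 sites differ → p ≈ 0.366667, d = −0.75 ln(1 − 0.488889) = 0.503376 ≈ 0.503.

d(Sp1,Sp2) = 0.647, d(Sp1,Sp3) = 0.647, d(Sp2,Sp3) = 0.503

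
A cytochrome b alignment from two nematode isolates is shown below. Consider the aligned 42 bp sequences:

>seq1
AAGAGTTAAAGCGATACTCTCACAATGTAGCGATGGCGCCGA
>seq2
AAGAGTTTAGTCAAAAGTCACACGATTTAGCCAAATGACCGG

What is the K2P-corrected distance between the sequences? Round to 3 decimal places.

Of 42 sites, 6 differences are transitions and 10 are transversions, so P = 6/42 ≈ 0.142857 and Q = 10/42 ≈ 0.238095.
Under the Kimura two-parameter model, d = −½ ln(1 − 2P − Q) − ¼ ln(1 − 2Q).
1 − 2P − Q = 0.476191, giving −½ ln(0.476191) = 0.370968.
1 − 2Q = 0.52381, giving −¼ ln(0.52381) = 0.161657.
d = 0.370968 + 0.161657 = 0.532625.

0.533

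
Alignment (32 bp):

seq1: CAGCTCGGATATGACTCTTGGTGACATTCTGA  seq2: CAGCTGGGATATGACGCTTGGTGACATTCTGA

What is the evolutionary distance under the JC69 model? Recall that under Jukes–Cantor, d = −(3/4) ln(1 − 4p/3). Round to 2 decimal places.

The sequences differ at 2 of 32 sites (6, 16), so p = 2/32 = 0.0625.
d = −(3/4) ln(1 − 4p/3) = −0.75 ln(1 − 0.083333) = −0.75 ln(0.916667)
  = −0.75 × (-0.087011) = 0.065258 substitutions/site.

0.07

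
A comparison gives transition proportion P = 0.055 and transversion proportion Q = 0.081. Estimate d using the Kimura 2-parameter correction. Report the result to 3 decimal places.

Under the Kimura two-parameter model, d = −½ ln(1 − 2P − Q) − ¼ ln(1 − 2Q).
1 − 2P − Q = 0.809, giving −½ ln(0.809) = 0.105978.
1 − 2Q = 0.838, giving −¼ ln(0.838) = 0.044184.
d = 0.105978 + 0.044184 = 0.150162.

0.150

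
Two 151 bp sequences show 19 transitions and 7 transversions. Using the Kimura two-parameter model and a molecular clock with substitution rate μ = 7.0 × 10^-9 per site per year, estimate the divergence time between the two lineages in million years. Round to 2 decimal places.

14.37

P = 19/151 ≈ 0.125828 and Q = 7/151 ≈ 0.046358.
Under the Kimura two-parameter model, d = −½ ln(1 − 2P − Q) − ¼ ln(1 − 2Q).
1 − 2P − Q = 0.701986, giving −½ ln(0.701986) = 0.176921.
1 − 2Q = 0.907284, giving −¼ ln(0.907284) = 0.024325.
d = 0.176921 + 0.024325 = 0.201246.
Under a molecular clock d = 2μt, so t = d/(2μ) = 0.201246 / (2 × 7.0 × 10^-9) = 14.37 million years.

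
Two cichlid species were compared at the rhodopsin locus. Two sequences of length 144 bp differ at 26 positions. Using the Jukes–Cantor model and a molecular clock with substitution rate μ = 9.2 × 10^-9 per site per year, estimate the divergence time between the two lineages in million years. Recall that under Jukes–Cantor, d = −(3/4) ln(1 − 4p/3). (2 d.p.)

11.23

p = 26/144 ≈ 0.180556.
d = −(3/4) ln(1 − 4p/3) = −0.75 ln(1 − 0.240741) = −0.75 ln(0.759259)
  = −0.75 × (-0.275412) = 0.206559 substitutions/site.
Under a molecular clock d = 2μt, so t = d/(2μ) = 0.206559 / (2 × 9.2 × 10^-9) = 11.23 million years.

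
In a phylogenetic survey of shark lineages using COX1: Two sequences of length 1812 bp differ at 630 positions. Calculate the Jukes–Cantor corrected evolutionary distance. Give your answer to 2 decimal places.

p = 630/1812 ≈ 0.347682.
d = −(3/4) ln(1 − 4p/3) = −0.75 ln(1 − 0.463576) = −0.75 ln(0.536424)
  = −0.75 × (-0.622830) = 0.467123 substitutions/site.

0.47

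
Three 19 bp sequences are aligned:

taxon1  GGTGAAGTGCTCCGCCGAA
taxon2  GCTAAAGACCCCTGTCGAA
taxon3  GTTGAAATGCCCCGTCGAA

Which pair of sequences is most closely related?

taxon1–taxon2: 7/19 differ, p = 0.368, d = 0.507.
taxon1–taxon3: 4/19 differ, p = 0.211, d = 0.247.
taxon2–taxon3: 6/19 differ, p = 0.316, d = 0.410.
The smallest distance is between taxon1 and taxon3.

taxon1 and taxon3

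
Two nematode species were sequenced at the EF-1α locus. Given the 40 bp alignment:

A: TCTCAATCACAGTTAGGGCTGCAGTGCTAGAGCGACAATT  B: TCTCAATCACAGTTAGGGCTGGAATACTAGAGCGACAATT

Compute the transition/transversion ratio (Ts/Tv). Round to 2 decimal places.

Transitions are A↔G and C↔T; transversions are all other mismatches.
Transitions: 2. Transversions: 1.
R = 2/1 = 2.00.

2.00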